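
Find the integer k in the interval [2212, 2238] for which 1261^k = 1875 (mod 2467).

Compute 1261^2212 mod 2467 = 2433, then multiply by 1261 repeatedly:
  1261^2212=2433  1261^2213=1532  1261^2214=191  1261^2215=1552  1261^2216=741
  1261^2217=1875
Found 1875 at exponent 2217.

2217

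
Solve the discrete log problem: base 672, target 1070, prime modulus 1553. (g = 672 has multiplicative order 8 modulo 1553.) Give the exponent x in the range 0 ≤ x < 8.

7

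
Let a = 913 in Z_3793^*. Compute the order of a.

3792

The order of 913 must divide p − 1 = 3792 = 2^4 · 3 · 79.
Divisors: 1, 2, 3, 4, 6, 8, 12, 16, 24, 48, 79, 158, 237, 316, 474, 632, 948, 1264, 1896, 3792.
Check each in increasing order: 913^1 ≡ 913;  913^2 ≡ 2902;  913^3 ≡ 2012;  913^4 ≡ 1144;  913^6 ≡ 1013;  913^8 ≡ 151;  913^12 ≡ 2059;  913^16 ≡ 43;  913^24 ≡ 2700;  913^48 ≡ 3647;  913^79 ≡ 1229;  913^158 ≡ 827;  913^237 ≡ 3652;  913^316 ≡ 1189;  913^474 ≡ 916;  913^632 ≡ 2725;  913^948 ≡ 803;  913^1264 ≡ 2724;  913^1896 ≡ 3792;  913^3792 ≡ 1.
Smallest exponent giving 1 is 3792.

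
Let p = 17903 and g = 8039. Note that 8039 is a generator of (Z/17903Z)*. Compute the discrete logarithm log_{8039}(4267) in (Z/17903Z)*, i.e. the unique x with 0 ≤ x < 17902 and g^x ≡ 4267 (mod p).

Baby-step giant-step with m = ceil(sqrt(17902)) = 134.
Baby table (8039^j mod 17903 for j=0..133):
  0:1  1:8039  2:13594  3:2254  4:2070  5:8843  6:13967  7:11000
  8:6083  9:8144  10:16248  11:15287  12:6001  13:11357  14:11526  15:9489
  16:15291  17:2351  18:12024  19:2639  20:17769  21:14857  22:4510  23:2315
  24:9068  25:14539  26:8237  27:11949  28:8416  29:787  30:6934  31:10387
  32:1501  33:17820  34:13077  35:17490  36:9851  37:7220  38:54  39:4434
  40:53  41:14298  42:4362  43:12044  44:2292  45:3201  46:6228  47:10104
  48:145  49:1960  50:1800  51:4576  52:13702  53:11122  54:2176  55:1633
  56:4788  57:17185  58:10667  59:14546  60:10801  61:17592  62:6291  63:15277
  64:15126  65:738  66:6889  67:6692  68:16376  69:5905  70:9442  71:13421
  72:7941  73:13504  74:12767  75:13917  76:2916  77:6697  78:2862  79:2263
  80:2809  81:5868  82:16350  83:11727  84:14058  85:8526  86:7830  87:16325
  88:7685  89:14365  90:5885  91:9789  92:10086  93:16570  94:7910  95:14937
  96:3122  97:15655  98:10358  99:1109  100:17460  101:1420  102:11169  103:4046
  104:13946  105:3308  106:7057  107:14519  108:8584  109:8614  110:17045  111:13096
  112:9104  113:17495  114:14240  115:3578  116:11324  117:14784  118:8462  119:12521
  120:5653  121:6653  122:7206  123:12829  124:11051  125:4303  126:3221  127:5881
  128:13439  129:9419  130:7554  131:17533  132:15371  133:963
Giant step factor: 8039^(-134) ≡ 11585 (mod 17903).
Scan 4267·11585^i mod 17903 for i = 0, 1, …:
  i=0: 4267   i=1: 3012   i=2: 1073   i=3: 6023
  i=4: 8464   i=5: 709   i=6: 14191   i=7: 17389
  i=8: 7009   i=9: 9160     …   i=58: 4131
  i=59: 2916
Match at i=59, j=76: x = 59·134 + 76 = 7982.

7982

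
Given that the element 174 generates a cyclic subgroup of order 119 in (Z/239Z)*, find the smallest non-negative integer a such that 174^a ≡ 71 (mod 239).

14

Baby-step giant-step with m = ceil(sqrt(119)) = 11.
Baby table (174^j mod 239 for j=0..10):
  0:1  1:174  2:162  3:225  4:193  5:122  6:196  7:166
  8:204  9:124  10:66
Giant step factor: 174^(-11) ≡ 20 (mod 239).
Scan 71·20^i mod 239 for i = 0, 1, …:
  i=0: 71   i=1: 225
Match at i=1, j=3: a = 1·11 + 3 = 14.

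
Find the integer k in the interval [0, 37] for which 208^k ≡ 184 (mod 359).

Compute 208^0 mod 359 = 1, then multiply by 208 repeatedly:
  208^0=1  208^1=208  208^2=184
Found 184 at exponent 2.

2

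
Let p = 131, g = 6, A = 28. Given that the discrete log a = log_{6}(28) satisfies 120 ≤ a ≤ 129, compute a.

126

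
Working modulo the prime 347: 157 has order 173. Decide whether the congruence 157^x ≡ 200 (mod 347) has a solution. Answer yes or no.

no

200 ∈ ⟨157⟩ iff 200^173 ≡ 1 (mod 347), since |⟨157⟩| = 173.
200^173 mod 347 = 346.
Since 346 ≠ 1, 200 does not lie in the subgroup.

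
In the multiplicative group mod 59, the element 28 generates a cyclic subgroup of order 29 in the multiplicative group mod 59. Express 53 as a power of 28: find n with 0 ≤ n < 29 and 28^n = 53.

4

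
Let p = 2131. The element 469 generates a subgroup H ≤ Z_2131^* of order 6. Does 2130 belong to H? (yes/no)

yes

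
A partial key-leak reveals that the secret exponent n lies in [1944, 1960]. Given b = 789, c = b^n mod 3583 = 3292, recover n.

1948

Compute 789^1944 mod 3583 = 1630, then multiply by 789 repeatedly:
  789^1944=1630  789^1945=3356  789^1946=47  789^1947=1253  789^1948=3292
Found 3292 at exponent 1948.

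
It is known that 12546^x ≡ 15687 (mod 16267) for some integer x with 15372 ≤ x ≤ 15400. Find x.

15377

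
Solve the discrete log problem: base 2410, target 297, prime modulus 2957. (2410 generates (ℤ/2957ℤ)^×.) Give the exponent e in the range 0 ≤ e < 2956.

1917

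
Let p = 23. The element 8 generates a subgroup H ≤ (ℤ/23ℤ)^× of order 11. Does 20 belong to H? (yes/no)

no

⟨8⟩ has order 11; its elements mod 23 are {1, 2, 3, 4, 6, 8, 9, 12, 13, 16, 18}.
20 is not in this set.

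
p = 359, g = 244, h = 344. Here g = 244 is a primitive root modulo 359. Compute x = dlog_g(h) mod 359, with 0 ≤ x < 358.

Baby-step giant-step with m = ceil(sqrt(358)) = 19.
Baby table (244^j mod 359 for j=0..18):
  0:1  1:244  2:301  3:208  4:133  5:142  6:184  7:21
  8:98  9:218  10:60  11:280  12:110  13:274  14:82  15:263
  16:270  17:183  18:136
Giant step factor: 244^(-19) ≡ 168 (mod 359).
Scan 344·168^i mod 359 for i = 0, 1, …:
  i=0: 344   i=1: 352   i=2: 260   i=3: 241
  i=4: 280
Match at i=4, j=11: x = 4·19 + 11 = 87.

87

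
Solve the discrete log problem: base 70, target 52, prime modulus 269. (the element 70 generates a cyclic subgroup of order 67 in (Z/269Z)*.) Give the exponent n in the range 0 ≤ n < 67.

50

Baby-step giant-step with m = ceil(sqrt(67)) = 9.
Baby table (70^j mod 269 for j=0..8):
  0:1  1:70  2:58  3:25  4:136  5:105  6:87  7:172
  8:204
Giant step factor: 70^(-9) ≡ 117 (mod 269).
Scan 52·117^i mod 269 for i = 0, 1, …:
  i=0: 52   i=1: 166   i=2: 54   i=3: 131
  i=4: 263   i=5: 105
Match at i=5, j=5: n = 5·9 + 5 = 50.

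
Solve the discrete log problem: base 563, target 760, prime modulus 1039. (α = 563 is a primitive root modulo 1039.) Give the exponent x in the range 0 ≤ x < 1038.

416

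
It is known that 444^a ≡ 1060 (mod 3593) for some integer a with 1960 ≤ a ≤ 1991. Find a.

1965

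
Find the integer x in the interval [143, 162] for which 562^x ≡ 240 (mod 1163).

Compute 562^143 mod 1163 = 583, then multiply by 562 repeatedly:
  562^143=583  562^144=843  562^145=425  562^146=435  562^147=240
Found 240 at exponent 147.

147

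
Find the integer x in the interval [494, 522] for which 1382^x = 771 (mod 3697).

518

Compute 1382^494 mod 3697 = 3068, then multiply by 1382 repeatedly:
  1382^494=3068  1382^495=3214  1382^496=1651  1382^497=633  1382^498=2314
  1382^499=43  1382^500=274  1382^501=1574  1382^502=1432  1382^503=1129
  1382^504=144  1382^505=3067  1382^506=1832  1382^507=3076  1382^508=3179
  1382^509=1342  1382^510=2447  1382^511=2696  1382^512=2993  1382^513=3080
  1382^514=1313  1382^515=3036  1382^516=3354  1382^517=2887  1382^518=771
Found 771 at exponent 518.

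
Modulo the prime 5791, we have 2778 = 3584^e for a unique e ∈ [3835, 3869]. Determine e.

Compute 3584^3835 mod 5791 = 4158, then multiply by 3584 repeatedly:
  3584^3835=4158  3584^3836=2029  3584^3837=4231  3584^3838=3066  3584^3839=3017
  3584^3840=1131  3584^3841=5595  3584^3842=4038  3584^3843=483  3584^3844=5354
  3584^3845=3153  3584^3846=2111  3584^3847=2778
Found 2778 at exponent 3847.

3847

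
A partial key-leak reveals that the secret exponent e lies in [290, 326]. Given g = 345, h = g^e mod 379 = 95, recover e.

Compute 345^290 mod 379 = 95, then multiply by 345 repeatedly:
  345^290=95
Found 95 at exponent 290.

290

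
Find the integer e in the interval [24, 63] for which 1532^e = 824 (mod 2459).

Compute 1532^24 mod 2459 = 334, then multiply by 1532 repeatedly:
  1532^24=334  1532^25=216  1532^26=1406  1532^27=2367  1532^28=1678
  1532^29=1041  1532^30=1380  1532^31=1879  1532^32=1598  1532^33=1431
  1532^34=1323  1532^35=620  1532^36=666  1532^37=2286  1532^38=536
  1532^39=2305  1532^40=136  1532^41=1796  1532^42=2310  1532^43=419
  1532^44=109  1532^45=2235  1532^46=1092  1532^47=824
Found 824 at exponent 47.

47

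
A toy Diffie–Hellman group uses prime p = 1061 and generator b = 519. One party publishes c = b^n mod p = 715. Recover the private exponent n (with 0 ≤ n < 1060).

613

Baby-step giant-step with m = ceil(sqrt(1060)) = 33.
Baby table (519^j mod 1061 for j=0..32):
  0:1  1:519  2:928  3:999  4:713  5:819  6:661  7:356
  8:150  9:397  10:209  11:249  12:850  13:835  14:477  15:350
  16:219  17:134  18:581  19:215  20:180  21:52  22:463  23:511
  24:1020  25:1002  26:148  27:420  28:475  29:373  30:485  31:258
  32:216
Giant step factor: 519^(-33) ≡ 976 (mod 1061).
Scan 715·976^i mod 1061 for i = 0, 1, …:
  i=0: 715   i=1: 763   i=2: 927   i=3: 780
  i=4: 543   i=5: 529   i=6: 658   i=7: 303
  i=8: 770   i=9: 332     …   i=17: 684
  i=18: 215
Match at i=18, j=19: n = 18·33 + 19 = 613.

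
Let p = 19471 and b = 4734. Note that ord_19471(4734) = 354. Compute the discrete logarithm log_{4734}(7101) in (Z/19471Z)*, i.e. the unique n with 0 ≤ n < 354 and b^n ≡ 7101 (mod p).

70

Baby-step giant-step with m = ceil(sqrt(354)) = 19.
Baby table (4734^j mod 19471 for j=0..18):
  0:1  1:4734  2:19106  3:5009  4:16399  5:1989  6:11433  7:13913
  8:13220  9:3686  10:3508  11:17580  12:4666  13:8730  14:10358  15:6794
  16:16175  17:12478  18:15309
Giant step factor: 4734^(-19) ≡ 18589 (mod 19471).
Scan 7101·18589^i mod 19471 for i = 0, 1, …:
  i=0: 7101   i=1: 6580   i=2: 18269   i=3: 8730
Match at i=3, j=13: n = 3·19 + 13 = 70.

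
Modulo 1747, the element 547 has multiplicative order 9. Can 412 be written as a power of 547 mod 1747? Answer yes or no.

yes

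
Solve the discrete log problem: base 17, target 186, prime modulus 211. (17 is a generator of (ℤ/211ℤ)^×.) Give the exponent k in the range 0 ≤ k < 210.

Baby-step giant-step with m = ceil(sqrt(210)) = 15.
Baby table (17^j mod 211 for j=0..14):
  0:1  1:17  2:78  3:60  4:176  5:38  6:13  7:10
  8:170  9:147  10:178  11:72  12:169  13:130  14:100
Giant step factor: 17^(-15) ≡ 88 (mod 211).
Scan 186·88^i mod 211 for i = 0, 1, …:
  i=0: 186   i=1: 121   i=2: 98   i=3: 184
  i=4: 156   i=5: 13
Match at i=5, j=6: k = 5·15 + 6 = 81.

81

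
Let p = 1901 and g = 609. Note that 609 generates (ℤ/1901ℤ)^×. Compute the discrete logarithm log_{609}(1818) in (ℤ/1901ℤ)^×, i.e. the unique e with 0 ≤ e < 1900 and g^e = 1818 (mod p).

578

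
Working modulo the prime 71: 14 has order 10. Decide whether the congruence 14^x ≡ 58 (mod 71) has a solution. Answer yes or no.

no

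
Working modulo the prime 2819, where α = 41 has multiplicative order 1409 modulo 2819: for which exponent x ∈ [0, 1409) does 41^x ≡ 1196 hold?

353

Baby-step giant-step with m = ceil(sqrt(1409)) = 38.
Baby table (41^j mod 2819 for j=0..37):
  0:1  1:41  2:1681  3:1265  4:1123  5:939  6:1852  7:2638
  8:1036  9:191  10:2193  11:2524  12:2000  13:249  14:1752  15:1357
  16:2076  17:546  18:2653  19:1651  20:35  21:1435  22:2455  23:1990
  24:2658  25:1856  26:2802  27:2122  28:2432  29:1047  30:642  31:951
  32:2344  33:258  34:2121  35:2391  36:2185  37:2196
Giant step factor: 41^(-38) ≡ 1557 (mod 2819).
Scan 1196·1557^i mod 2819 for i = 0, 1, …:
  i=0: 1196   i=1: 1632   i=2: 1105   i=3: 895
  i=4: 929   i=5: 306   i=6: 31   i=7: 344
  i=8: 2817   i=9: 2524
Match at i=9, j=11: x = 9·38 + 11 = 353.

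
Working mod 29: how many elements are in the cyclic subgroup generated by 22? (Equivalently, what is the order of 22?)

14

The order of 22 must divide p − 1 = 28 = 2^2 · 7.
Divisors: 1, 2, 4, 7, 14, 28.
Check each in increasing order: 22^1 ≡ 22;  22^2 ≡ 20;  22^4 ≡ 23;  22^7 ≡ 28;  22^14 ≡ 1.
Smallest exponent giving 1 is 14.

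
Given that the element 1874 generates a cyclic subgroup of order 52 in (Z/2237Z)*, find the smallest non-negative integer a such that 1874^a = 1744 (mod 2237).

25

Baby-step giant-step with m = ceil(sqrt(52)) = 8.
Baby table (1874^j mod 2237 for j=0..7):
  0:1  1:1874  2:2023  3:1624  4:1056  5:1436  6:2190  7:1402
Giant step factor: 1874^(-8) ≡ 921 (mod 2237).
Scan 1744·921^i mod 2237 for i = 0, 1, …:
  i=0: 1744   i=1: 58   i=2: 1967   i=3: 1874
Match at i=3, j=1: a = 3·8 + 1 = 25.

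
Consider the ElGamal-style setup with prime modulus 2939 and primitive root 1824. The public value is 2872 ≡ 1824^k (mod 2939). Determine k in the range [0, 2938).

Baby-step giant-step with m = ceil(sqrt(2938)) = 55.
Baby table (1824^j mod 2939 for j=0..54):
  0:1  1:1824  2:28  3:1109  4:784  5:1662  6:1379  7:2451
  8:405  9:1031  10:2523  11:2417  12:108  13:79  14:85  15:2212
  16:2380  17:217  18:1982  19:198  20:2594  21:2605  22:2096  23:2404
  24:2847  25:2654  26:363  27:837  28:1347  29:2863  30:2448  31:811
  32:947  33:2135  34:65  35:1000  36:1820  37:1549  38:997  39:2226
  40:1465  41:609  42:2813  43:2357  44:2350  45:1338  46:1142  47:2196
  48:2586  49:2708  50:1872  51:2349  52:2453  53:1114  54:1087
Giant step factor: 1824^(-55) ≡ 1401 (mod 2939).
Scan 2872·1401^i mod 2939 for i = 0, 1, …:
  i=0: 2872   i=1: 181   i=2: 827   i=3: 661
  i=4: 276   i=5: 1667   i=6: 1901   i=7: 567
  i=8: 837
Match at i=8, j=27: k = 8·55 + 27 = 467.

467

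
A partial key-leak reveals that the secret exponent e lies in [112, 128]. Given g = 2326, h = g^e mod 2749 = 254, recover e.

127

Compute 2326^112 mod 2749 = 1394, then multiply by 2326 repeatedly:
  2326^112=1394  2326^113=1373  2326^114=2009  2326^115=2383  2326^116=874
  2326^117=1413  2326^118=1583  2326^119=1147  2326^120=1392  2326^121=2219
  2326^122=1521  2326^123=2632  2326^124=9  2326^125=1691  2326^126=2196
  2326^127=254
Found 254 at exponent 127.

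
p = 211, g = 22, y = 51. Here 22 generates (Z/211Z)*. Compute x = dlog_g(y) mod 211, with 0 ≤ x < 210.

44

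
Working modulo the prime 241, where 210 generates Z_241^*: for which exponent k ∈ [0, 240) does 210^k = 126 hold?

165

Baby-step giant-step with m = ceil(sqrt(240)) = 16.
Baby table (210^j mod 241 for j=0..15):
  0:1  1:210  2:238  3:93  4:9  5:203  6:214  7:114
  8:81  9:140  10:239  11:62  12:6  13:55  14:223  15:76
Giant step factor: 210^(-16) ≡ 183 (mod 241).
Scan 126·183^i mod 241 for i = 0, 1, …:
  i=0: 126   i=1: 163   i=2: 186   i=3: 57
  i=4: 68   i=5: 153   i=6: 43   i=7: 157
  i=8: 52   i=9: 117   i=10: 203
Match at i=10, j=5: k = 10·16 + 5 = 165.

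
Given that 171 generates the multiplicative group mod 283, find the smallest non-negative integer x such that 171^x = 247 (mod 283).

13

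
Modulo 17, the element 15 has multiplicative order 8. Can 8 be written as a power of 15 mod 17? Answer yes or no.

⟨15⟩ has order 8; its elements mod 17 are {1, 2, 4, 8, 9, 13, 15, 16}.
8 is in this set.

yes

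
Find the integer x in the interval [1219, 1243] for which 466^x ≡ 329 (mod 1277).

1221

Compute 466^1219 mod 1277 = 450, then multiply by 466 repeatedly:
  466^1219=450  466^1220=272  466^1221=329
Found 329 at exponent 1221.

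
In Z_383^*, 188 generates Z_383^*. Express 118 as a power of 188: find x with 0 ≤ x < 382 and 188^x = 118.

73

Baby-step giant-step with m = ceil(sqrt(382)) = 20.
Baby table (188^j mod 383 for j=0..19):
  0:1  1:188  2:108  3:5  4:174  5:157  6:25  7:104
  8:19  9:125  10:137  11:95  12:242  13:302  14:92  15:61
  16:361  17:77  18:305  19:273
Giant step factor: 188^(-20) ≡ 192 (mod 383).
Scan 118·192^i mod 383 for i = 0, 1, …:
  i=0: 118   i=1: 59   i=2: 221   i=3: 302
Match at i=3, j=13: x = 3·20 + 13 = 73.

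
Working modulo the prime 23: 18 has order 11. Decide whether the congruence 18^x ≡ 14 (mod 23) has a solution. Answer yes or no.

no

14 ∈ ⟨18⟩ iff 14^11 ≡ 1 (mod 23), since |⟨18⟩| = 11.
14^11 mod 23 = 22.
Since 22 ≠ 1, 14 does not lie in the subgroup.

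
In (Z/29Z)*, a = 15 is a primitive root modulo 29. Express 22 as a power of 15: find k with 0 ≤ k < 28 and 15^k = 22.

2

Successive powers of 15 modulo 29:
  15^0=1  15^1=15  15^2=22
So 15^2 ≡ 22 (mod 29), giving k = 2.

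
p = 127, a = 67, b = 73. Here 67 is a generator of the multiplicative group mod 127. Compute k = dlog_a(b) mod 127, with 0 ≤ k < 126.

Baby-step giant-step with m = ceil(sqrt(126)) = 12.
Baby table (67^j mod 127 for j=0..11):
  0:1  1:67  2:44  3:27  4:31  5:45  6:94  7:75
  8:72  9:125  10:120  11:39
Giant step factor: 67^(-12) ≡ 87 (mod 127).
Scan 73·87^i mod 127 for i = 0, 1, …:
  i=0: 73   i=1: 1
Match at i=1, j=0: k = 1·12 + 0 = 12.

12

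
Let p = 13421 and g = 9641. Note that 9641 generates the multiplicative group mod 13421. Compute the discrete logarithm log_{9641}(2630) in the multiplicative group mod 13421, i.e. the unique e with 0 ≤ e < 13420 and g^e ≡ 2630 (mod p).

Baby-step giant-step with m = ceil(sqrt(13420)) = 116.
Baby table (9641^j mod 13421 for j=0..115):
  0:1  1:9641  2:8456  3:5142  4:10269  5:10133  6:794  7:4984
  8:3564  9:2764  10:7039  11:6423  12:13070  13:11522  14:11406  15:6993
  16:5830  17:13303  18:3147  19:8767  20:10610  21:9569  22:12196  23:255
  24:2412  25:8920  26:9373  27:1500  28:7083  29:1155  30:9346  31:9613
  32:6928  33:9952  34:503  35:4442  36:12332  37:9594  38:11643  39:10340
  40:10173  41:10646  42:7699  43:7929  44:10894  45:9729  46:11341  47:11115
  48:6451  49:1177  50:6712  51:7751  52:12684  53:7713  54:8693  55:8489
  56:1191  57:7476  58:5346  59:4146  60:3848  61:2924  62:6184  63:3862
  64:3688  65:3779  66:8745  67:13244  68:11431  69:6440  70:2494  71:7643
  72:4873  73:7093  74:3618  75:13380  76:7349  77:2250  78:3914  79:8443
  80:598  81:7709  82:10392  83:1507  84:7465  85:6663  86:5077  87:970
  88:10754  89:2089  90:8549  91:2548  92:4838  93:5183  94:2920  95:7883
  96:10301  97:9962  98:2966  99:8476  100:10068  101:4916  102:5605  103:4859
  104:6329  105:6023  106:8497  107:11214  108:8019  109:6219  110:5772  111:4386
  112:9276  113:5793  114:5532  115:12379
Giant step factor: 9641^(-116) ≡ 6611 (mod 13421).
Scan 2630·6611^i mod 13421 for i = 0, 1, …:
  i=0: 2630   i=1: 6735   i=2: 7628   i=3: 6011
  i=4: 12561   i=5: 5044   i=6: 8120   i=7: 10741
  i=8: 11661   i=9: 647     …   i=59: 3158
  i=60: 7883
Match at i=60, j=95: e = 60·116 + 95 = 7055.

7055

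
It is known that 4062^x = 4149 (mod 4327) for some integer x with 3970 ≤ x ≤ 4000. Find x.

Compute 4062^3970 mod 4327 = 2431, then multiply by 4062 repeatedly:
  4062^3970=2431  4062^3971=508  4062^3972=3844  4062^3973=2512  4062^3974=678
  4062^3975=2064  4062^3976=2569  4062^3977=2881  4062^3978=2414  4062^3979=686
  4062^3980=4271  4062^3981=1859  4062^3982=643  4062^3983=2685  4062^3984=2430
  4062^3985=773  4062^3986=2851  4062^3987=1710  4062^3988=1185  4062^3989=1846
  4062^3990=4088  4062^3991=2757  4062^3992=658  4062^3993=3037  4062^3994=17
  4062^3995=4149
Found 4149 at exponent 3995.

3995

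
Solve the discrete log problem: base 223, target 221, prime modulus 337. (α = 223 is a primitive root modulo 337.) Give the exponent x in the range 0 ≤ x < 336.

Baby-step giant-step with m = ceil(sqrt(336)) = 19.
Baby table (223^j mod 337 for j=0..18):
  0:1  1:223  2:190  3:245  4:41  5:44  6:39  7:272
  8:333  9:119  10:251  11:31  12:173  13:161  14:181  15:260
  16:16  17:198  18:7
Giant step factor: 223^(-19) ≡ 231 (mod 337).
Scan 221·231^i mod 337 for i = 0, 1, …:
  i=0: 221   i=1: 164   i=2: 140   i=3: 325
  i=4: 261   i=5: 305   i=6: 22   i=7: 27
  i=8: 171   i=9: 72   i=10: 119
Match at i=10, j=9: x = 10·19 + 9 = 199.

199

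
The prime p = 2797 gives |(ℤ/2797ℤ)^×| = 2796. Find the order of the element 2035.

699

The order of 2035 must divide p − 1 = 2796 = 2^2 · 3 · 233.
Divisors: 1, 2, 3, 4, 6, 12, 233, 466, 699, 932, 1398, 2796.
Check each in increasing order: 2035^1 ≡ 2035;  2035^2 ≡ 1665;  2035^3 ≡ 1108;  2035^4 ≡ 398;  2035^6 ≡ 2578;  2035^12 ≡ 412;  2035^233 ≡ 1100;  2035^466 ≡ 1696;  2035^699 ≡ 1.
Smallest exponent giving 1 is 699.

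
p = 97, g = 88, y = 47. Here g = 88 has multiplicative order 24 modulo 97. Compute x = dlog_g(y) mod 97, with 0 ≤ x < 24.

3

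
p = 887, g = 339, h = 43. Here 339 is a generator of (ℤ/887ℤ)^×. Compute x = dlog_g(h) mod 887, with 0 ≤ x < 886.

10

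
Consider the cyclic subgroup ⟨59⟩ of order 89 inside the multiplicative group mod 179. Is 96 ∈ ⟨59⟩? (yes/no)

no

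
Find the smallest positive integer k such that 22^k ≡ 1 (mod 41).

The order of 22 must divide p − 1 = 40 = 2^3 · 5.
Divisors: 1, 2, 4, 5, 8, 10, 20, 40.
Check each in increasing order: 22^1 ≡ 22;  22^2 ≡ 33;  22^4 ≡ 23;  22^5 ≡ 14;  22^8 ≡ 37;  22^10 ≡ 32;  22^20 ≡ 40;  22^40 ≡ 1.
Smallest exponent giving 1 is 40.

40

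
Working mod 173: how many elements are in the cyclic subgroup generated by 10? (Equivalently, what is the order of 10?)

43

The order of 10 must divide p − 1 = 172 = 2^2 · 43.
Divisors: 1, 2, 4, 43, 86, 172.
Check each in increasing order: 10^1 ≡ 10;  10^2 ≡ 100;  10^4 ≡ 139;  10^43 ≡ 1.
Smallest exponent giving 1 is 43.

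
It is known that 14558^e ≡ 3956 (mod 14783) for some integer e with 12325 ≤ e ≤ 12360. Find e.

12344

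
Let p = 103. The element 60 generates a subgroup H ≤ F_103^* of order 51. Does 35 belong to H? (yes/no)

35 ∈ ⟨60⟩ iff 35^51 ≡ 1 (mod 103), since |⟨60⟩| = 51.
35^51 mod 103 = 102.
Since 102 ≠ 1, 35 does not lie in the subgroup.

no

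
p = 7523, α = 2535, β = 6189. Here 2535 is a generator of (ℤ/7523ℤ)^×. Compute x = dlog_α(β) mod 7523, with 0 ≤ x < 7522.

6830

Baby-step giant-step with m = ceil(sqrt(7522)) = 87.
Baby table (2535^j mod 7523 for j=0..86):
  0:1  1:2535  2:1583  3:3146  4:730  5:7415  6:4571  7:2065
  8:6290  9:3913  10:4141  11:2850  12:2670  13:5273  14:6207  15:4152
  16:643  17:5037  18:2264  19:6714  20:2964  21:5786  22:5183  23:3747
  24:4619  25:3377  26:7044  27:4461  28:1566  29:5189  30:3911  31:6594
  32:7207  33:3901  34:3813  35:6423  36:2533  37:4036  38:7503  39:1961
  40:5955  41:4787  42:446  43:2160  44:6379  45:3838  46:2091  47:4493
  48:7456  49:3184  50:6784  51:7385  52:3751  53:7236  54:2186  55:4582
  56:7381  57:1134  58:904  59:4648  60:1662  61:290  62:5419  63:167
  64:2057  65:1056  66:6295  67:1542  68:4533  69:3534  70:6320  71:4733
  72:6493  73:6954  74:2001  75:2033  76:400  77:5918  78:1268  79:2059
  80:6126  81:1938  82:311  83:5993  84:3318  85:416  86:1340
Giant step factor: 2535^(-87) ≡ 2451 (mod 7523).
Scan 6189·2451^i mod 7523 for i = 0, 1, …:
  i=0: 6189   i=1: 2871   i=2: 2816   i=3: 3425
  i=4: 6530   i=5: 3609   i=6: 6134   i=7: 3480
  i=8: 5921   i=9: 504     …   i=77: 4711
  i=78: 6379
Match at i=78, j=44: x = 78·87 + 44 = 6830.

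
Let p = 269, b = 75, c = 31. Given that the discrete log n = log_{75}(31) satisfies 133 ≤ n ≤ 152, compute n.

Compute 75^133 mod 269 = 104, then multiply by 75 repeatedly:
  75^133=104  75^134=268  75^135=194  75^136=24  75^137=186
  75^138=231  75^139=109  75^140=105  75^141=74  75^142=170
  75^143=107  75^144=224  75^145=122  75^146=4  75^147=31
Found 31 at exponent 147.

147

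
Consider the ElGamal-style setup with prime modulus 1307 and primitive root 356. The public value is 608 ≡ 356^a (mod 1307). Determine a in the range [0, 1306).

Baby-step giant-step with m = ceil(sqrt(1306)) = 37.
Baby table (356^j mod 1307 for j=0..36):
  0:1  1:356  2:1264  3:376  4:542  5:823  6:220  7:1207
  8:996  9:379  10:303  11:694  12:41  13:219  14:851  15:1039
  16:3  17:1068  18:1178  19:1128  20:319  21:1162  22:660  23:1007
  24:374  25:1137  26:909  27:775  28:123  29:657  30:1246  31:503
  32:9  33:590  34:920  35:770  36:957
Giant step factor: 356^(-37) ≡ 655 (mod 1307).
Scan 608·655^i mod 1307 for i = 0, 1, …:
  i=0: 608   i=1: 912   i=2: 61   i=3: 745
  i=4: 464   i=5: 696   i=6: 1044   i=7: 259
  i=8: 1042   i=9: 256     …   i=19: 712
  i=20: 1068
Match at i=20, j=17: a = 20·37 + 17 = 757.

757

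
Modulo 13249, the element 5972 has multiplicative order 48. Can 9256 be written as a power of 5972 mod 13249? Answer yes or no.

no

9256 ∈ ⟨5972⟩ iff 9256^48 ≡ 1 (mod 13249), since |⟨5972⟩| = 48.
9256^48 mod 13249 = 3908.
Since 3908 ≠ 1, 9256 does not lie in the subgroup.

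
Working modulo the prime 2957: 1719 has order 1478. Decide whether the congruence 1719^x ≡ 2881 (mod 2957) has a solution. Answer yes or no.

2881 ∈ ⟨1719⟩ iff 2881^1478 ≡ 1 (mod 2957), since |⟨1719⟩| = 1478.
2881^1478 mod 2957 = 2956.
Since 2956 ≠ 1, 2881 does not lie in the subgroup.

no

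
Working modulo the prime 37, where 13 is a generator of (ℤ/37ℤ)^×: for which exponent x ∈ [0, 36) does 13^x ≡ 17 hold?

Successive powers of 13 modulo 37:
  13^0=1  13^1=13  13^2=21  13^3=14  13^4=34  13^5=35
  13^6=11  13^7=32  13^8=9  13^9=6  13^10=4  13^11=15
  13^12=10  13^13=19  13^14=25  13^15=29  13^16=7  13^17=17
So 13^17 ≡ 17 (mod 37), giving x = 17.

17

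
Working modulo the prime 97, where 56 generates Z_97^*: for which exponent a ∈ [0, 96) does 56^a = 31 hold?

Successive powers of 56 modulo 97:
  56^0=1  56^1=56  56^2=32  56^3=46  56^4=54  56^5=17
  56^6=79  56^7=59  56^8=6  56^9=45  56^10=95  56^11=82
  56^12=33  56^13=5  56^14=86  56^15=63  56^16=36  56^17=76
  56^18=85  56^19=7  56^20=4  56^21=30  56^22=31
So 56^22 ≡ 31 (mod 97), giving a = 22.

22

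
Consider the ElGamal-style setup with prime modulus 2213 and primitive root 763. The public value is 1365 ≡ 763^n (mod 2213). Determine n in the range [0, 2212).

Baby-step giant-step with m = ceil(sqrt(2212)) = 48.
Baby table (763^j mod 2213 for j=0..47):
  0:1  1:763  2:150  3:1587  4:370  5:1259  6:175  7:745
  8:1907  9:1100  10:573  11:1238  12:1856  13:2021  14:1775  15:2182
  16:690  17:1989  18:1702  19:1808  20:805  21:1214  22:1248  23:634
  24:1308  25:2154  26:1456  27:2  28:1526  29:300  30:961  31:740
  32:305  33:350  34:1490  35:1601  36:2200  37:1146  38:263  39:1499
  40:1829  41:1337  42:2151  43:1380  44:1765  45:1191  46:1403  47:1610
Giant step factor: 763^(-48) ≡ 597 (mod 2213).
Scan 1365·597^i mod 2213 for i = 0, 1, …:
  i=0: 1365   i=1: 521   i=2: 1217   i=3: 685
  i=4: 1753   i=5: 2005   i=6: 1965   i=7: 215
  i=8: 1
Match at i=8, j=0: n = 8·48 + 0 = 384.

384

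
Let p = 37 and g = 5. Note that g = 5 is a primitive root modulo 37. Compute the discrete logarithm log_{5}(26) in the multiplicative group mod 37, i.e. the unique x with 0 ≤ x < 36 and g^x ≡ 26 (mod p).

24

Successive powers of 5 modulo 37:
  5^0=1  5^1=5  5^2=25  5^3=14  5^4=33  5^5=17
  5^6=11  5^7=18  5^8=16  5^9=6  5^10=30  5^11=2
  5^12=10  5^13=13  5^14=28  5^15=29  5^16=34  5^17=22
  5^18=36  5^19=32  5^20=12  5^21=23  5^22=4  5^23=20
  5^24=26
So 5^24 ≡ 26 (mod 37), giving x = 24.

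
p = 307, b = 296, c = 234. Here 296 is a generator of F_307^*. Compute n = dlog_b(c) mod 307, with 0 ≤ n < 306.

Baby-step giant-step with m = ceil(sqrt(306)) = 18.
Baby table (296^j mod 307 for j=0..17):
  0:1  1:296  2:121  3:204  4:212  5:124  6:171  7:268
  8:122  9:193  10:26  11:21  12:76  13:85  14:293  15:154
  16:148  17:214
Giant step factor: 296^(-18) ≡ 304 (mod 307).
Scan 234·304^i mod 307 for i = 0, 1, …:
  i=0: 234   i=1: 219   i=2: 264   i=3: 129
  i=4: 227   i=5: 240   i=6: 201   i=7: 11
  i=8: 274   i=9: 99     …   i=14: 196
  i=15: 26
Match at i=15, j=10: n = 15·18 + 10 = 280.

280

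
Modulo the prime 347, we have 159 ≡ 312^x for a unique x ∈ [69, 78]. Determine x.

74

Compute 312^69 mod 347 = 258, then multiply by 312 repeatedly:
  312^69=258  312^70=339  312^71=280  312^72=263  312^73=164
  312^74=159
Found 159 at exponent 74.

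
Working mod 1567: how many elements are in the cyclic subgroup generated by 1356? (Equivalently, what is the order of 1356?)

The order of 1356 must divide p − 1 = 1566 = 2 · 3^3 · 29.
Divisors: 1, 2, 3, 6, 9, 18, 27, 29, 54, 58, 87, 174, 261, 522, 783, 1566.
Check each in increasing order: 1356^1 ≡ 1356;  1356^2 ≡ 645;  1356^3 ≡ 234;  1356^6 ≡ 1478;  1356^9 ≡ 1112;  1356^18 ≡ 181;  1356^27 ≡ 696;  1356^29 ≡ 758;  1356^54 ≡ 213;  1356^58 ≡ 1042;  1356^87 ≡ 68;  1356^174 ≡ 1490;  1356^261 ≡ 1032;  1356^522 ≡ 1031;  1356^783 ≡ 1566;  1356^1566 ≡ 1.
Smallest exponent giving 1 is 1566.

1566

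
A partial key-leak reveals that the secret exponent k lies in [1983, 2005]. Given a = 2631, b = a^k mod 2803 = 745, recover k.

Compute 2631^1983 mod 2803 = 832, then multiply by 2631 repeatedly:
  2631^1983=832  2631^1984=2652  2631^1985=745
Found 745 at exponent 1985.

1985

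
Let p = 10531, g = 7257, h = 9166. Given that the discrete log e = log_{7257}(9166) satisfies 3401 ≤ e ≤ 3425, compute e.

Compute 7257^3401 mod 10531 = 1189, then multiply by 7257 repeatedly:
  7257^3401=1189  7257^3402=3684  7257^3403=7110  7257^3404=5901  7257^3405=4511
  7257^3406=5979  7257^3407=1883  7257^3408=6224  7257^3409=109  7257^3410=1188
  7257^3411=6958  7257^3412=8592  7257^3413=8624  7257^3414=9166
Found 9166 at exponent 3414.

3414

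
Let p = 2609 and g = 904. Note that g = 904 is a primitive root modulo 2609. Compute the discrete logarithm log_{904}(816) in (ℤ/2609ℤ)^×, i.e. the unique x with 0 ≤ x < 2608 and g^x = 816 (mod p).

2265

Baby-step giant-step with m = ceil(sqrt(2608)) = 52.
Baby table (904^j mod 2609 for j=0..51):
  0:1  1:904  2:599  3:1433  4:1368  5:6  6:206  7:985
  8:771  9:381  10:36  11:1236  12:692  13:2017  14:2286  15:216
  16:2198  17:1543  18:1666  19:671  20:1296  21:143  22:1431  23:2169
  24:1417  25:2558  26:858  27:759  28:2578  29:675  30:2303  31:2539
  32:1945  33:2423  34:1441  35:773  36:2189  37:1234  38:1493  39:819
  40:2029  41:89  42:2186  43:1131  44:2305  45:1738  46:534  47:71
  48:1568  49:785  50:2601  51:595
Giant step factor: 904^(-52) ≡ 1329 (mod 2609).
Scan 816·1329^i mod 2609 for i = 0, 1, …:
  i=0: 816   i=1: 1729   i=2: 1921   i=3: 1407
  i=4: 1859   i=5: 2497   i=6: 2474   i=7: 606
  i=8: 1802   i=9: 2405     …   i=42: 560
  i=43: 675
Match at i=43, j=29: x = 43·52 + 29 = 2265.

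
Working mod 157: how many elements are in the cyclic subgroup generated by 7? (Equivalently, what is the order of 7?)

52

The order of 7 must divide p − 1 = 156 = 2^2 · 3 · 13.
Divisors: 1, 2, 3, 4, 6, 12, 13, 26, 39, 52, 78, 156.
Check each in increasing order: 7^1 ≡ 7;  7^2 ≡ 49;  7^3 ≡ 29;  7^4 ≡ 46;  7^6 ≡ 56;  7^12 ≡ 153;  7^13 ≡ 129;  7^26 ≡ 156;  7^39 ≡ 28;  7^52 ≡ 1.
Smallest exponent giving 1 is 52.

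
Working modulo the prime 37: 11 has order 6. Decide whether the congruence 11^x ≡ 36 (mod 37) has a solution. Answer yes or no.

⟨11⟩ has order 6; its elements mod 37 are {1, 10, 11, 26, 27, 36}.
36 is in this set.

yes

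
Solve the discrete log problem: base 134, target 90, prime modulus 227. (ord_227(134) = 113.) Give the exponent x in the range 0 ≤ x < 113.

46

Baby-step giant-step with m = ceil(sqrt(113)) = 11.
Baby table (134^j mod 227 for j=0..10):
  0:1  1:134  2:23  3:131  4:75  5:62  6:136  7:64
  8:177  9:110  10:212
Giant step factor: 134^(-11) ≡ 172 (mod 227).
Scan 90·172^i mod 227 for i = 0, 1, …:
  i=0: 90   i=1: 44   i=2: 77   i=3: 78
  i=4: 23
Match at i=4, j=2: x = 4·11 + 2 = 46.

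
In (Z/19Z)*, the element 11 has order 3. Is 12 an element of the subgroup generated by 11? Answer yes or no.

no

12 ∈ ⟨11⟩ iff 12^3 ≡ 1 (mod 19), since |⟨11⟩| = 3.
12^3 mod 19 = 18.
Since 18 ≠ 1, 12 does not lie in the subgroup.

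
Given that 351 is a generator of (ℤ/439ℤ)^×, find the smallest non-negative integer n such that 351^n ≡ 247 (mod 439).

384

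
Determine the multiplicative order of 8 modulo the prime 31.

5

The order of 8 must divide p − 1 = 30 = 2 · 3 · 5.
Divisors: 1, 2, 3, 5, 6, 10, 15, 30.
Check each in increasing order: 8^1 ≡ 8;  8^2 ≡ 2;  8^3 ≡ 16;  8^5 ≡ 1.
Smallest exponent giving 1 is 5.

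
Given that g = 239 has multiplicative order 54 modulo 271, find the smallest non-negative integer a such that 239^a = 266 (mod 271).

43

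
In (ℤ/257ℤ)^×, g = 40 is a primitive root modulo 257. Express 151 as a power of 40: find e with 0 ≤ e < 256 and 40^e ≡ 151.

Baby-step giant-step with m = ceil(sqrt(256)) = 16.
Baby table (40^j mod 257 for j=0..15):
  0:1  1:40  2:58  3:7  4:23  5:149  6:49  7:161
  8:15  9:86  10:99  11:105  12:88  13:179  14:221  15:102
Giant step factor: 40^(-16) ≡ 8 (mod 257).
Scan 151·8^i mod 257 for i = 0, 1, …:
  i=0: 151   i=1: 180   i=2: 155   i=3: 212
  i=4: 154   i=5: 204   i=6: 90   i=7: 206
  i=8: 106   i=9: 77   i=10: 102
Match at i=10, j=15: e = 10·16 + 15 = 175.

175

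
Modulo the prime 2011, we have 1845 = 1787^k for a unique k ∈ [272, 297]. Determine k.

276

Compute 1787^272 mod 2011 = 159, then multiply by 1787 repeatedly:
  1787^272=159  1787^273=582  1787^274=347  1787^275=701  1787^276=1845
Found 1845 at exponent 276.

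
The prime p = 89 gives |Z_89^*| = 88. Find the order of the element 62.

The order of 62 must divide p − 1 = 88 = 2^3 · 11.
Divisors: 1, 2, 4, 8, 11, 22, 44, 88.
Check each in increasing order: 62^1 ≡ 62;  62^2 ≡ 17;  62^4 ≡ 22;  62^8 ≡ 39;  62^11 ≡ 77;  62^22 ≡ 55;  62^44 ≡ 88;  62^88 ≡ 1.
Smallest exponent giving 1 is 88.

88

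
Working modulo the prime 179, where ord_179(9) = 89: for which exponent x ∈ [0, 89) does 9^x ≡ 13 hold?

3

Baby-step giant-step with m = ceil(sqrt(89)) = 10.
Baby table (9^j mod 179 for j=0..9):
  0:1  1:9  2:81  3:13  4:117  5:158  6:169  7:89
  8:85  9:49
Giant step factor: 9^(-10) ≡ 110 (mod 179).
Scan 13·110^i mod 179 for i = 0, 1, …:
  i=0: 13
Match at i=0, j=3: x = 0·10 + 3 = 3.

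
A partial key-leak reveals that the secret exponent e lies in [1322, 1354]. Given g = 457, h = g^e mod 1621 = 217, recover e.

1330

Compute 457^1322 mod 1621 = 408, then multiply by 457 repeatedly:
  457^1322=408  457^1323=41  457^1324=906  457^1325=687  457^1326=1106
  457^1327=1311  457^1328=978  457^1329=1171  457^1330=217
Found 217 at exponent 1330.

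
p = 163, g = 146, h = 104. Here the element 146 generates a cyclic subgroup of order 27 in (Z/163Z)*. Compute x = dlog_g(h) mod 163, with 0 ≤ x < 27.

18

Successive powers of 146 modulo 163:
  146^0=1  146^1=146  146^2=126  146^3=140  146^4=65  146^5=36
  146^6=40  146^7=135  146^8=150  146^9=58  146^10=155  146^11=136
  146^12=133  146^13=21  146^14=132  146^15=38  146^16=6  146^17=61
  146^18=104
So 146^18 ≡ 104 (mod 163), giving x = 18.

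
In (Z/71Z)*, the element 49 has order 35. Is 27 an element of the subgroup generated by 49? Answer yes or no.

yes

27 ∈ ⟨49⟩ iff 27^35 ≡ 1 (mod 71), since |⟨49⟩| = 35.
27^35 mod 71 = 1.
Since 1 = 1, 27 lies in the subgroup.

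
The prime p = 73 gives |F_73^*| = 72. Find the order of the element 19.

The order of 19 must divide p − 1 = 72 = 2^3 · 3^2.
Divisors: 1, 2, 3, 4, 6, 8, 9, 12, 18, 24, 36, 72.
Check each in increasing order: 19^1 ≡ 19;  19^2 ≡ 69;  19^3 ≡ 70;  19^4 ≡ 16;  19^6 ≡ 9;  19^8 ≡ 37;  19^9 ≡ 46;  19^12 ≡ 8;  19^18 ≡ 72;  19^24 ≡ 64;  19^36 ≡ 1.
Smallest exponent giving 1 is 36.

36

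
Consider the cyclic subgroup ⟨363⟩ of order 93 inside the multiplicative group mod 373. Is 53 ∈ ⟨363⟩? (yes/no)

no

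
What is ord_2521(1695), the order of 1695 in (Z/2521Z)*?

2520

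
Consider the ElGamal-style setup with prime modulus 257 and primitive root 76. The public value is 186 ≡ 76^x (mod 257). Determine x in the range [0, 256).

Baby-step giant-step with m = ceil(sqrt(256)) = 16.
Baby table (76^j mod 257 for j=0..15):
  0:1  1:76  2:122  3:20  4:235  5:127  6:143  7:74
  8:227  9:33  10:195  11:171  12:146  13:45  14:79  15:93
Giant step factor: 76^(-16) ≡ 2 (mod 257).
Scan 186·2^i mod 257 for i = 0, 1, …:
  i=0: 186   i=1: 115   i=2: 230   i=3: 203
  i=4: 149   i=5: 41   i=6: 82   i=7: 164
  i=8: 71   i=9: 142     …   i=14: 175
  i=15: 93
Match at i=15, j=15: x = 15·16 + 15 = 255.

255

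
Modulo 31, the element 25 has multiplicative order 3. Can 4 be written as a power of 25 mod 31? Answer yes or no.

4 ∈ ⟨25⟩ iff 4^3 ≡ 1 (mod 31), since |⟨25⟩| = 3.
4^3 mod 31 = 2.
Since 2 ≠ 1, 4 does not lie in the subgroup.

no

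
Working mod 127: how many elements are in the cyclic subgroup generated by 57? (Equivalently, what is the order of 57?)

126

The order of 57 must divide p − 1 = 126 = 2 · 3^2 · 7.
Divisors: 1, 2, 3, 6, 7, 9, 14, 18, 21, 42, 63, 126.
Check each in increasing order: 57^1 ≡ 57;  57^2 ≡ 74;  57^3 ≡ 27;  57^6 ≡ 94;  57^7 ≡ 24;  57^9 ≡ 125;  57^14 ≡ 68;  57^18 ≡ 4;  57^21 ≡ 108;  57^42 ≡ 107;  57^63 ≡ 126;  57^126 ≡ 1.
Smallest exponent giving 1 is 126.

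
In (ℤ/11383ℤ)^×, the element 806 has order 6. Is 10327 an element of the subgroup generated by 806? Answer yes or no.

no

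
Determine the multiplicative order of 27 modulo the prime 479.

The order of 27 must divide p − 1 = 478 = 2 · 239.
Divisors: 1, 2, 239, 478.
Check each in increasing order: 27^1 ≡ 27;  27^2 ≡ 250;  27^239 ≡ 1.
Smallest exponent giving 1 is 239.

239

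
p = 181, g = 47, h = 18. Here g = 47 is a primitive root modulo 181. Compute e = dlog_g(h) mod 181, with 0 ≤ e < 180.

Baby-step giant-step with m = ceil(sqrt(180)) = 14.
Baby table (47^j mod 181 for j=0..13):
  0:1  1:47  2:37  3:110  4:102  5:88  6:154  7:179
  8:87  9:107  10:142  11:158  12:5  13:54
Giant step factor: 47^(-14) ≡ 136 (mod 181).
Scan 18·136^i mod 181 for i = 0, 1, …:
  i=0: 18   i=1: 95   i=2: 69   i=3: 153
  i=4: 174   i=5: 134   i=6: 124   i=7: 31
  i=8: 53   i=9: 149   i=10: 173   i=11: 179
Match at i=11, j=7: e = 11·14 + 7 = 161.

161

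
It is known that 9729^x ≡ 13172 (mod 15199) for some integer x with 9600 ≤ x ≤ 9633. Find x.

Compute 9729^9600 mod 15199 = 12774, then multiply by 9729 repeatedly:
  9729^9600=12774  9729^9601=11222  9729^9602=4421  9729^9603=13938  9729^9604=12523
  9729^9605=1083  9729^9606=3600  9729^9607=5904  9729^9608=2995  9729^9609=1872
  9729^9610=4286  9729^9611=7637  9729^9612=7661  9729^9613=13172
Found 13172 at exponent 9613.

9613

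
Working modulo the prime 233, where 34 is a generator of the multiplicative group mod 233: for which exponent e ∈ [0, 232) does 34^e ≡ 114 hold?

Baby-step giant-step with m = ceil(sqrt(232)) = 16.
Baby table (34^j mod 233 for j=0..15):
  0:1  1:34  2:224  3:160  4:81  5:191  6:203  7:145
  8:37  9:93  10:133  11:95  12:201  13:77  14:55  15:6
Giant step factor: 34^(-16) ≡ 8 (mod 233).
Scan 114·8^i mod 233 for i = 0, 1, …:
  i=0: 114   i=1: 213   i=2: 73   i=3: 118
  i=4: 12   i=5: 96   i=6: 69   i=7: 86
  i=8: 222   i=9: 145
Match at i=9, j=7: e = 9·16 + 7 = 151.

151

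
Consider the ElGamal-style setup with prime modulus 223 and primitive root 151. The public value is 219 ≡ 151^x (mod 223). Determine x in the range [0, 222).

Baby-step giant-step with m = ceil(sqrt(222)) = 15.
Baby table (151^j mod 223 for j=0..14):
  0:1  1:151  2:55  3:54  4:126  5:71  6:17  7:114
  8:43  9:26  10:135  11:92  12:66  13:154  14:62
Giant step factor: 151^(-15) ≡ 167 (mod 223).
Scan 219·167^i mod 223 for i = 0, 1, …:
  i=0: 219   i=1: 1
Match at i=1, j=0: x = 1·15 + 0 = 15.

15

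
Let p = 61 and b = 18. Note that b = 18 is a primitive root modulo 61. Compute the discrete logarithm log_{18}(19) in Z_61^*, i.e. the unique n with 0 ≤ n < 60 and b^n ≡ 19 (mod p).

Successive powers of 18 modulo 61:
  18^0=1  18^1=18  18^2=19
So 18^2 ≡ 19 (mod 61), giving n = 2.

2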